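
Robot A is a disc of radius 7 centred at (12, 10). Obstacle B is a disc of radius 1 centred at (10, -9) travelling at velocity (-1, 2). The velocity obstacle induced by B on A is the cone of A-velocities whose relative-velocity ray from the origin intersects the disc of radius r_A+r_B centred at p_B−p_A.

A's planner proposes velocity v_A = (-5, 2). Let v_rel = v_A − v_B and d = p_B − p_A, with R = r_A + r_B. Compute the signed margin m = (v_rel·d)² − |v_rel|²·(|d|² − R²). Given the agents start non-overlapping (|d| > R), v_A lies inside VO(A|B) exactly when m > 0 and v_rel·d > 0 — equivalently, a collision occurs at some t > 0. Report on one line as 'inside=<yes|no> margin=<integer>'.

d = (-2, -19),  |d|² = 365;  R = 7+1 = 8,  c = 365−8² = 301
v_rel = (-4, 0),  |v_rel|² = 16;  v_rel·d = (-4)·(-2) + (0)·(-19) = 8
16·t² − 16·t + 301 = 0  ⇒  m = 8² − 16·301 = -4752
m = -4752 < 0,  v_rel·d = 8 > 0  ⇒  outside

inside=no margin=-4752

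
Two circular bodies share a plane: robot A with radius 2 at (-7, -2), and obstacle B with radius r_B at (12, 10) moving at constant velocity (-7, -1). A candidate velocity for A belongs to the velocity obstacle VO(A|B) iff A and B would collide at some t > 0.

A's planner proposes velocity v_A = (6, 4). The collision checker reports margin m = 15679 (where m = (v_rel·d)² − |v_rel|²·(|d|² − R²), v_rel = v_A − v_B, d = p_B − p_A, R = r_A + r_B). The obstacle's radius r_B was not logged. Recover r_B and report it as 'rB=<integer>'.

m = 15679
d = (19, 12);  v_rel = (13, 5),  |v_rel|² = 194
v_rel×d = (13)·(12) − (5)·(19) = 61
since m = R²·194 − 61²:  R² = (3721 + 15679) / 194 = 100
R = √100 = 10  ⇒  r_B = 10 − 2 = 8

rB=8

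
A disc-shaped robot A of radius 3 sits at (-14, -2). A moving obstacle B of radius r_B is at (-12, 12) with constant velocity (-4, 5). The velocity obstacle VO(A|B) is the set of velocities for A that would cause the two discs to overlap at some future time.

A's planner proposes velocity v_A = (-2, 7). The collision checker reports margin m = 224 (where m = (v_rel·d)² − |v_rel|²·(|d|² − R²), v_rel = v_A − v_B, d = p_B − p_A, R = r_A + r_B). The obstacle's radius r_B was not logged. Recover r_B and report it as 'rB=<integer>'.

m = 224
d = (2, 14);  v_rel = (2, 2),  |v_rel|² = 8
v_rel×d = (2)·(14) − (2)·(2) = 24
since m = R²·8 − 24²:  R² = (576 + 224) / 8 = 100
R = √100 = 10  ⇒  r_B = 10 − 3 = 7

rB=7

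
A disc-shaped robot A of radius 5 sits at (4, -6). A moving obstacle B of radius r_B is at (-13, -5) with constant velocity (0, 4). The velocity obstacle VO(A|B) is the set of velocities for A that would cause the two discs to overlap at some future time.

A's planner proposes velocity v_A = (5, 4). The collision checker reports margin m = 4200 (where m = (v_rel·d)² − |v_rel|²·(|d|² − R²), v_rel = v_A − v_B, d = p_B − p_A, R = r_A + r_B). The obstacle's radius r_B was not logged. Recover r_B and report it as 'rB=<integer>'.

m = 4200
d = (-17, 1);  v_rel = (5, 0),  |v_rel|² = 25
v_rel×d = (5)·(1) − (0)·(-17) = 5
since m = R²·25 − 5²:  R² = (25 + 4200) / 25 = 169
R = √169 = 13  ⇒  r_B = 13 − 5 = 8

rB=8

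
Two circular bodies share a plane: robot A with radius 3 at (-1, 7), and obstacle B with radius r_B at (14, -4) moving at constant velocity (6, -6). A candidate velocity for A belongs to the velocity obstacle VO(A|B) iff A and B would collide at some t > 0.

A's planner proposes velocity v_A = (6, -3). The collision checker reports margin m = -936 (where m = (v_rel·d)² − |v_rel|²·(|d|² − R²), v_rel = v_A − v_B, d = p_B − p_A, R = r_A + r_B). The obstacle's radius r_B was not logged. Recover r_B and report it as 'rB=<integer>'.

m = -936
d = (15, -11);  v_rel = (0, 3),  |v_rel|² = 9
v_rel×d = (0)·(-11) − (3)·(15) = -45
since m = R²·9 − (-45)²:  R² = (2025 + -936) / 9 = 121
R = √121 = 11  ⇒  r_B = 11 − 3 = 8

rB=8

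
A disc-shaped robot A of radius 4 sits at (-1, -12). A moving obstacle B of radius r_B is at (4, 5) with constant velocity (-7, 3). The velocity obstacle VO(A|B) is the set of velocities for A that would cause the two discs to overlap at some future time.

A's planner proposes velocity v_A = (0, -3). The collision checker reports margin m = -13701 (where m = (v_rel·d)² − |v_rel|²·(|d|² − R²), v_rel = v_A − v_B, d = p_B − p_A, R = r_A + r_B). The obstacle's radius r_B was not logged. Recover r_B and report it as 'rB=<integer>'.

m = -13701
d = (5, 17);  v_rel = (7, -6),  |v_rel|² = 85
v_rel×d = (7)·(17) − (-6)·(5) = 149
since m = R²·85 − 149²:  R² = (22201 + -13701) / 85 = 100
R = √100 = 10  ⇒  r_B = 10 − 4 = 6

rB=6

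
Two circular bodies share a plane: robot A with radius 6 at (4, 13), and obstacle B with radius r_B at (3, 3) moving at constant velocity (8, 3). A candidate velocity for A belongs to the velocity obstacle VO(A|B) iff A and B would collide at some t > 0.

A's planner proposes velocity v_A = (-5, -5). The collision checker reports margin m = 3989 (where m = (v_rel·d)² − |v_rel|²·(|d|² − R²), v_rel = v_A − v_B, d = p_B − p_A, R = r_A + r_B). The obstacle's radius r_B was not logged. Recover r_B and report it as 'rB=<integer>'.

m = 3989
d = (-1, -10);  v_rel = (-13, -8),  |v_rel|² = 233
v_rel×d = (-13)·(-10) − (-8)·(-1) = 122
since m = R²·233 − 122²:  R² = (14884 + 3989) / 233 = 81
R = √81 = 9  ⇒  r_B = 9 − 6 = 3

rB=3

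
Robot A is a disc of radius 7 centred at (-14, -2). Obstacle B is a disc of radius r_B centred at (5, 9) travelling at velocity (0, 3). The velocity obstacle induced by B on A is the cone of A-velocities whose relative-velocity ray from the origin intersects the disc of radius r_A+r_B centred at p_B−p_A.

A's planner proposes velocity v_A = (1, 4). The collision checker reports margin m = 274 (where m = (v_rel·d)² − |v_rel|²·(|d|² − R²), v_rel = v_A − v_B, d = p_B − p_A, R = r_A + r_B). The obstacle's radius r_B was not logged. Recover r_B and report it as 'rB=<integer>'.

m = 274
d = (19, 11);  v_rel = (1, 1),  |v_rel|² = 2
v_rel×d = (1)·(11) − (1)·(19) = -8
since m = R²·2 − (-8)²:  R² = (64 + 274) / 2 = 169
R = √169 = 13  ⇒  r_B = 13 − 7 = 6

rB=6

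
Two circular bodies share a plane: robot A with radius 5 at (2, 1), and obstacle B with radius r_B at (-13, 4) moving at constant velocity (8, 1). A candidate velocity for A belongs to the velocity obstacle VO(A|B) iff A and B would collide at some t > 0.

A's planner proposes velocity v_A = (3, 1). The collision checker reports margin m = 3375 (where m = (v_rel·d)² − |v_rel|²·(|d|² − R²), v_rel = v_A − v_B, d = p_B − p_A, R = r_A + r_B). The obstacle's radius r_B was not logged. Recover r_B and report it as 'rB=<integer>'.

m = 3375
d = (-15, 3);  v_rel = (-5, 0),  |v_rel|² = 25
v_rel×d = (-5)·(3) − (0)·(-15) = -15
since m = R²·25 − (-15)²:  R² = (225 + 3375) / 25 = 144
R = √144 = 12  ⇒  r_B = 12 − 5 = 7

rB=7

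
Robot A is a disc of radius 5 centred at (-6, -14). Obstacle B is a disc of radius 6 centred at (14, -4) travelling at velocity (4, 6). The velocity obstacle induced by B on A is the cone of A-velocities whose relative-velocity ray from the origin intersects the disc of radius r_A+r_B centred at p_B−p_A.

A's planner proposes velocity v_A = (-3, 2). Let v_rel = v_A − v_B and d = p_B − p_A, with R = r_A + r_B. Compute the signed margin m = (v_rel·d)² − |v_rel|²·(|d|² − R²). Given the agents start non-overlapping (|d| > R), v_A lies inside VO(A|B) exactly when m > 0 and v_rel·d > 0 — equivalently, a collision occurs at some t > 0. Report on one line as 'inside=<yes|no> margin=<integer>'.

d = (20, 10),  |d|² = 500;  R = 5+6 = 11,  c = 500−11² = 379
v_rel = (-7, -4),  |v_rel|² = 65;  v_rel·d = (-7)·(20) + (-4)·(10) = -180
65·t² + 360·t + 379 = 0  ⇒  m = (-180)² − 65·379 = 7765
m = 7765 > 0,  v_rel·d = -180 < 0  ⇒  outside

inside=no margin=7765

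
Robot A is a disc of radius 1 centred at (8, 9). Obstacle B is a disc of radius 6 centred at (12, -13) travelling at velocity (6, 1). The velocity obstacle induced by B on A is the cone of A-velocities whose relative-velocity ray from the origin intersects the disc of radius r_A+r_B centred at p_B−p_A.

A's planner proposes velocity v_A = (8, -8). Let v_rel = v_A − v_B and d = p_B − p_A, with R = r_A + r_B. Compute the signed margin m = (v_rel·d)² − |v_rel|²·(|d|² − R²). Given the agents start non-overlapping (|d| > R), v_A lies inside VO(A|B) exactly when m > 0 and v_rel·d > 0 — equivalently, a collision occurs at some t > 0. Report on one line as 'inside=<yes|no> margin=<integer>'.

d = (4, -22),  |d|² = 500;  R = 1+6 = 7,  c = 500−7² = 451
v_rel = (2, -9),  |v_rel|² = 85;  v_rel·d = (2)·(4) + (-9)·(-22) = 206
85·t² − 412·t + 451 = 0  ⇒  m = 206² − 85·451 = 4101
m = 4101 > 0,  v_rel·d = 206 > 0  ⇒  inside

inside=yes margin=4101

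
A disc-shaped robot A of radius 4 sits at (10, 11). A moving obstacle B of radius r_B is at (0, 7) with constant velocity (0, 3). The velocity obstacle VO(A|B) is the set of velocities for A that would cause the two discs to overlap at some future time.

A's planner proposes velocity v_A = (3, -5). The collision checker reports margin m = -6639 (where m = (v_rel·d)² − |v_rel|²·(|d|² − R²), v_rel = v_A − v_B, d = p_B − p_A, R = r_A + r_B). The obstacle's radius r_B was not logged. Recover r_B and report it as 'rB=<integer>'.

m = -6639
d = (-10, -4);  v_rel = (3, -8),  |v_rel|² = 73
v_rel×d = (3)·(-4) − (-8)·(-10) = -92
since m = R²·73 − (-92)²:  R² = (8464 + -6639) / 73 = 25
R = √25 = 5  ⇒  r_B = 5 − 4 = 1

rB=1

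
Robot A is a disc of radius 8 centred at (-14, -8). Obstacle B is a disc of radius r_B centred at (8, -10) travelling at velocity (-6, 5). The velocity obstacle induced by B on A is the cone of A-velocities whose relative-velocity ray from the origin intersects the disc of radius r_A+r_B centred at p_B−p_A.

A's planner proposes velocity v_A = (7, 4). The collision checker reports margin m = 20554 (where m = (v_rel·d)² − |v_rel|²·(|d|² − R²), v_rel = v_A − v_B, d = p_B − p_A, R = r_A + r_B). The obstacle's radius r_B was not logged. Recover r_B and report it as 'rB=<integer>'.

m = 20554
d = (22, -2);  v_rel = (13, -1),  |v_rel|² = 170
v_rel×d = (13)·(-2) − (-1)·(22) = -4
since m = R²·170 − (-4)²:  R² = (16 + 20554) / 170 = 121
R = √121 = 11  ⇒  r_B = 11 − 8 = 3

rB=3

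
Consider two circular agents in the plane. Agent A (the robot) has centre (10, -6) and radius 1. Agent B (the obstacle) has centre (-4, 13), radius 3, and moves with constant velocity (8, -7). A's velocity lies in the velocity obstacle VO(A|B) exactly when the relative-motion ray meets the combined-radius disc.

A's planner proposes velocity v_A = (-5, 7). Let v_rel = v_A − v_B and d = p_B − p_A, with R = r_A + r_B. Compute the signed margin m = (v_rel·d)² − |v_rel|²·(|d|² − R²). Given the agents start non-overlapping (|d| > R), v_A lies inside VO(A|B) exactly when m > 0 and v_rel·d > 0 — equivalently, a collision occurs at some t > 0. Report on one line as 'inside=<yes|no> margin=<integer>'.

d = (-14, 19),  |d|² = 557;  R = 1+3 = 4,  c = 557−4² = 541
v_rel = (-13, 14),  |v_rel|² = 365;  v_rel·d = (-13)·(-14) + (14)·(19) = 448
365·t² − 896·t + 541 = 0  ⇒  m = 448² − 365·541 = 3239
m = 3239 > 0,  v_rel·d = 448 > 0  ⇒  inside

inside=yes margin=3239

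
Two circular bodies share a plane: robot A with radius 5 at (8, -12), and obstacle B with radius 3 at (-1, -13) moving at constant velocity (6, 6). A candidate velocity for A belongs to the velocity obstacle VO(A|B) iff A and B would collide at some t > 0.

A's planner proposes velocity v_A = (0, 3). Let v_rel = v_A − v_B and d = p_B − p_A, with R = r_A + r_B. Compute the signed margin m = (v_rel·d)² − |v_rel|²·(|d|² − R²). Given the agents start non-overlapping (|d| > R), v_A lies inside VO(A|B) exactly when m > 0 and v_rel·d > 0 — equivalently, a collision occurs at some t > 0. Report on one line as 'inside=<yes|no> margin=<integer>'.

d = (-9, -1),  |d|² = 82;  R = 5+3 = 8,  c = 82−8² = 18
v_rel = (-6, -3),  |v_rel|² = 45;  v_rel·d = (-6)·(-9) + (-3)·(-1) = 57
45·t² − 114·t + 18 = 0  ⇒  m = 57² − 45·18 = 2439
m = 2439 > 0,  v_rel·d = 57 > 0  ⇒  inside

inside=yes margin=2439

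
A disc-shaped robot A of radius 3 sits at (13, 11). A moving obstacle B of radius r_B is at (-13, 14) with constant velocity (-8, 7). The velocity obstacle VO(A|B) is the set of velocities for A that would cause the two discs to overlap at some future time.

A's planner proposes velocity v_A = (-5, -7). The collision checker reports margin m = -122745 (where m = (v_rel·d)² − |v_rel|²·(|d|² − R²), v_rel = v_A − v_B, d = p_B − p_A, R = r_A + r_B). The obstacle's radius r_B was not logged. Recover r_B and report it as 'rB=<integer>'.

m = -122745
d = (-26, 3);  v_rel = (3, -14),  |v_rel|² = 205
v_rel×d = (3)·(3) − (-14)·(-26) = -355
since m = R²·205 − (-355)²:  R² = (126025 + -122745) / 205 = 16
R = √16 = 4  ⇒  r_B = 4 − 3 = 1

rB=1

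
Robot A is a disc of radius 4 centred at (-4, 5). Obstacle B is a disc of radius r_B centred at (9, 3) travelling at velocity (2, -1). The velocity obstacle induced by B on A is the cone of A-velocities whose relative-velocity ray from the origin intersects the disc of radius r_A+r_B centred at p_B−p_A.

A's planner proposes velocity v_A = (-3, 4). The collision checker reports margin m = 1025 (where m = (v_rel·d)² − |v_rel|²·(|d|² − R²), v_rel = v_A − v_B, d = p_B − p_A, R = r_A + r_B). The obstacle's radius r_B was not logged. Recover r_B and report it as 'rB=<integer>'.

m = 1025
d = (13, -2);  v_rel = (-5, 5),  |v_rel|² = 50
v_rel×d = (-5)·(-2) − (5)·(13) = -55
since m = R²·50 − (-55)²:  R² = (3025 + 1025) / 50 = 81
R = √81 = 9  ⇒  r_B = 9 − 4 = 5

rB=5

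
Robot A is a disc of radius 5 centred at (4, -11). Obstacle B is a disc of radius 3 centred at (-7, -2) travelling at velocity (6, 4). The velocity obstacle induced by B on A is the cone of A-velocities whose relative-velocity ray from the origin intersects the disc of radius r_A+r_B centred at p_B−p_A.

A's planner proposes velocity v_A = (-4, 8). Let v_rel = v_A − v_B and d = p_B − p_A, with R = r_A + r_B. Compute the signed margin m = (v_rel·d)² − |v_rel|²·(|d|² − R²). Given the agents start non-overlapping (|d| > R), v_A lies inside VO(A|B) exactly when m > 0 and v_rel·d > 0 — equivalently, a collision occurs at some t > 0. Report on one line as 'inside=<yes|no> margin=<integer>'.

d = (-11, 9),  |d|² = 202;  R = 5+3 = 8,  c = 202−8² = 138
v_rel = (-10, 4),  |v_rel|² = 116;  v_rel·d = (-10)·(-11) + (4)·(9) = 146
116·t² − 292·t + 138 = 0  ⇒  m = 146² − 116·138 = 5308
m = 5308 > 0,  v_rel·d = 146 > 0  ⇒  inside

inside=yes margin=5308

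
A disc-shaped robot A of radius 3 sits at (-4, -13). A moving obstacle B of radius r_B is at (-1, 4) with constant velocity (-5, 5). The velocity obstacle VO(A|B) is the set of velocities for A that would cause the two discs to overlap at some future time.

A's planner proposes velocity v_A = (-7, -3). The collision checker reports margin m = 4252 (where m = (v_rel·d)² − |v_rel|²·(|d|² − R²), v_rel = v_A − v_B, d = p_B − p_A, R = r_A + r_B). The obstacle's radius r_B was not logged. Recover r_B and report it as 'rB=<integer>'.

m = 4252
d = (3, 17);  v_rel = (-2, -8),  |v_rel|² = 68
v_rel×d = (-2)·(17) − (-8)·(3) = -10
since m = R²·68 − (-10)²:  R² = (100 + 4252) / 68 = 64
R = √64 = 8  ⇒  r_B = 8 − 3 = 5

rB=5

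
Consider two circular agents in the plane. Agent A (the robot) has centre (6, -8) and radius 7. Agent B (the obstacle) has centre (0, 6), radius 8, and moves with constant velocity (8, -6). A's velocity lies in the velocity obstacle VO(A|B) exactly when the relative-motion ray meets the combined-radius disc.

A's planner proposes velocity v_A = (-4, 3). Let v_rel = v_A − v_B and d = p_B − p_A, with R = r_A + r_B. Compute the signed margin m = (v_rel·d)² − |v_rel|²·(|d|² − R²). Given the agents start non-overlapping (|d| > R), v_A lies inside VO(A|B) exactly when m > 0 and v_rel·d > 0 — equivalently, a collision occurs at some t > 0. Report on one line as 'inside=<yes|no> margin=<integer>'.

d = (-6, 14),  |d|² = 232;  R = 7+8 = 15,  c = 232−15² = 7
v_rel = (-12, 9),  |v_rel|² = 225;  v_rel·d = (-12)·(-6) + (9)·(14) = 198
225·t² − 396·t + 7 = 0  ⇒  m = 198² − 225·7 = 37629
m = 37629 > 0,  v_rel·d = 198 > 0  ⇒  inside

inside=yes margin=37629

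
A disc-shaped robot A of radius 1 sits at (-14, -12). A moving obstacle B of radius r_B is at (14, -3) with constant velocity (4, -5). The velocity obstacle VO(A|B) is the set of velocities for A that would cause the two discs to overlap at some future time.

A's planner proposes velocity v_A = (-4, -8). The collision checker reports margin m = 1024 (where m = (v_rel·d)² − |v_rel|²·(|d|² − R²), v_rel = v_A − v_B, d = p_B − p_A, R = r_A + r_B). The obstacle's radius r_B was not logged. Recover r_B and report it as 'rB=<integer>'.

m = 1024
d = (28, 9);  v_rel = (-8, -3),  |v_rel|² = 73
v_rel×d = (-8)·(9) − (-3)·(28) = 12
since m = R²·73 − 12²:  R² = (144 + 1024) / 73 = 16
R = √16 = 4  ⇒  r_B = 4 − 1 = 3

rB=3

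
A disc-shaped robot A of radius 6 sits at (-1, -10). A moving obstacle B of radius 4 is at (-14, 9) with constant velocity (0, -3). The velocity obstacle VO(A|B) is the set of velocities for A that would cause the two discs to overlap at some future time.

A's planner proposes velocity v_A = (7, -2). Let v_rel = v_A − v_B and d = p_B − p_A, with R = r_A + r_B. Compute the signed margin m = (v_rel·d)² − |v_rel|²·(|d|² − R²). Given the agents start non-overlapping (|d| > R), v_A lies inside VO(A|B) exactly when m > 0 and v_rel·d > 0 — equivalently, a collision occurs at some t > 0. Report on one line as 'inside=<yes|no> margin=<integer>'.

d = (-13, 19),  |d|² = 530;  R = 6+4 = 10,  c = 530−10² = 430
v_rel = (7, 1),  |v_rel|² = 50;  v_rel·d = (7)·(-13) + (1)·(19) = -72
50·t² + 144·t + 430 = 0  ⇒  m = (-72)² − 50·430 = -16316
m = -16316 < 0,  v_rel·d = -72 < 0  ⇒  outside

inside=no margin=-16316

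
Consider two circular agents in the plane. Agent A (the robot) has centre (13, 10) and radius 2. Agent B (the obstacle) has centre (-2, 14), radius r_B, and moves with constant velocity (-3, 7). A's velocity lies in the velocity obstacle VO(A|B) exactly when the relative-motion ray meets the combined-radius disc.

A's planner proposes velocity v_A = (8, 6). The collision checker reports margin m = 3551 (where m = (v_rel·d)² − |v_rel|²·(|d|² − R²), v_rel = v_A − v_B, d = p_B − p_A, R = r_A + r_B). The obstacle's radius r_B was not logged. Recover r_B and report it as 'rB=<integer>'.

m = 3551
d = (-15, 4);  v_rel = (11, -1),  |v_rel|² = 122
v_rel×d = (11)·(4) − (-1)·(-15) = 29
since m = R²·122 − 29²:  R² = (841 + 3551) / 122 = 36
R = √36 = 6  ⇒  r_B = 6 − 2 = 4

rB=4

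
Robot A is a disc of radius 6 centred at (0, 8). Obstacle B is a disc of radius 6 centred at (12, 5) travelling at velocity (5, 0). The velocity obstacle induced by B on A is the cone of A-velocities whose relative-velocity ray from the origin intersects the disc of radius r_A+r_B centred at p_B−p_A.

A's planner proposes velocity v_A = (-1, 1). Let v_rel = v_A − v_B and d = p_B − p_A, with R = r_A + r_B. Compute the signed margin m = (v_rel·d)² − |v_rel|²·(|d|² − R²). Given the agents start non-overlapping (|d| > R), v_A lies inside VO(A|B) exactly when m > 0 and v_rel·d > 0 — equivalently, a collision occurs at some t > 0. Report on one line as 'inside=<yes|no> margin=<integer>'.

d = (12, -3),  |d|² = 153;  R = 6+6 = 12,  c = 153−12² = 9
v_rel = (-6, 1),  |v_rel|² = 37;  v_rel·d = (-6)·(12) + (1)·(-3) = -75
37·t² + 150·t + 9 = 0  ⇒  m = (-75)² − 37·9 = 5292
m = 5292 > 0,  v_rel·d = -75 < 0  ⇒  outside

inside=no margin=5292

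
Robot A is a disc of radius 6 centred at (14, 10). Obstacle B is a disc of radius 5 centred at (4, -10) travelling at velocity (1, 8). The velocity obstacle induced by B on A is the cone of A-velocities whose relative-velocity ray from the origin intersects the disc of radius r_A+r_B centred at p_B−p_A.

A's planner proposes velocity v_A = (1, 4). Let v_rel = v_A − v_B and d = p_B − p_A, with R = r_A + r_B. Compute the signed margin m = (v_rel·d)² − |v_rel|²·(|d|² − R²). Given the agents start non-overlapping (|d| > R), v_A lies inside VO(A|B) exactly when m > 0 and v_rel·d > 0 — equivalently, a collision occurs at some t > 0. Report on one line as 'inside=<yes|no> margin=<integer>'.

d = (-10, -20),  |d|² = 500;  R = 6+5 = 11,  c = 500−11² = 379
v_rel = (0, -4),  |v_rel|² = 16;  v_rel·d = (0)·(-10) + (-4)·(-20) = 80
16·t² − 160·t + 379 = 0  ⇒  m = 80² − 16·379 = 336
m = 336 > 0,  v_rel·d = 80 > 0  ⇒  inside

inside=yes margin=336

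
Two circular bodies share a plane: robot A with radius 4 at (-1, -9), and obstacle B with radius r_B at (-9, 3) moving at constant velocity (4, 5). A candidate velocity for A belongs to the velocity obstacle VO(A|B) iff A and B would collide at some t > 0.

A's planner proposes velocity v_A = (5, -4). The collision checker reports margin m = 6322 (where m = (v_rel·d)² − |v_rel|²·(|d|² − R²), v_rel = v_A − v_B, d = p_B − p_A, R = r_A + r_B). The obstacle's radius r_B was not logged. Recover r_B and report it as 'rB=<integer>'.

m = 6322
d = (-8, 12);  v_rel = (1, -9),  |v_rel|² = 82
v_rel×d = (1)·(12) − (-9)·(-8) = -60
since m = R²·82 − (-60)²:  R² = (3600 + 6322) / 82 = 121
R = √121 = 11  ⇒  r_B = 11 − 4 = 7

rB=7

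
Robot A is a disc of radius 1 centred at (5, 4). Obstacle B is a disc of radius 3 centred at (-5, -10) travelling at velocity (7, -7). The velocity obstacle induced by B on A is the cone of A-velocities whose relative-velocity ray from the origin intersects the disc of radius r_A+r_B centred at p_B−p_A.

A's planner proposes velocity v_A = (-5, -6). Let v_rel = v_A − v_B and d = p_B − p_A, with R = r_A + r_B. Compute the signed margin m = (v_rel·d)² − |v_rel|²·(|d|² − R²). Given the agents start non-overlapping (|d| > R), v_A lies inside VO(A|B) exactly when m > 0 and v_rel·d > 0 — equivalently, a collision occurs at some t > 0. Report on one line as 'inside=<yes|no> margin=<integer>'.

d = (-10, -14),  |d|² = 296;  R = 1+3 = 4,  c = 296−4² = 280
v_rel = (-12, 1),  |v_rel|² = 145;  v_rel·d = (-12)·(-10) + (1)·(-14) = 106
145·t² − 212·t + 280 = 0  ⇒  m = 106² − 145·280 = -29364
m = -29364 < 0,  v_rel·d = 106 > 0  ⇒  outside

inside=no margin=-29364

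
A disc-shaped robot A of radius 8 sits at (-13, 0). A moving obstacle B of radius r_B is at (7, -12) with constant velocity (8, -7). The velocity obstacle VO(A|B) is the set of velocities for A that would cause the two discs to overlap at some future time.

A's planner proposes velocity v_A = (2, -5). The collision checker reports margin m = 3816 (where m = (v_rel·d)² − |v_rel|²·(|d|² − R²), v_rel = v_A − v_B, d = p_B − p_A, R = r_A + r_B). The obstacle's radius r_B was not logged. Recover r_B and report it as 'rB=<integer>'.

m = 3816
d = (20, -12);  v_rel = (-6, 2),  |v_rel|² = 40
v_rel×d = (-6)·(-12) − (2)·(20) = 32
since m = R²·40 − 32²:  R² = (1024 + 3816) / 40 = 121
R = √121 = 11  ⇒  r_B = 11 − 8 = 3

rB=3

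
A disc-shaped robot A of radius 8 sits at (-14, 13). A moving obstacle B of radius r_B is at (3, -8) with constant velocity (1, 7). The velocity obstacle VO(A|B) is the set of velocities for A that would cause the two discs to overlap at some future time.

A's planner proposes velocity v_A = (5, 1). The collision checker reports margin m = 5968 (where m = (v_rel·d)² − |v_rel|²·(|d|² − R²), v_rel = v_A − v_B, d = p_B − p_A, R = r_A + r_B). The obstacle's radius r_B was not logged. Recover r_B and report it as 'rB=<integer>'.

m = 5968
d = (17, -21);  v_rel = (4, -6),  |v_rel|² = 52
v_rel×d = (4)·(-21) − (-6)·(17) = 18
since m = R²·52 − 18²:  R² = (324 + 5968) / 52 = 121
R = √121 = 11  ⇒  r_B = 11 − 8 = 3

rB=3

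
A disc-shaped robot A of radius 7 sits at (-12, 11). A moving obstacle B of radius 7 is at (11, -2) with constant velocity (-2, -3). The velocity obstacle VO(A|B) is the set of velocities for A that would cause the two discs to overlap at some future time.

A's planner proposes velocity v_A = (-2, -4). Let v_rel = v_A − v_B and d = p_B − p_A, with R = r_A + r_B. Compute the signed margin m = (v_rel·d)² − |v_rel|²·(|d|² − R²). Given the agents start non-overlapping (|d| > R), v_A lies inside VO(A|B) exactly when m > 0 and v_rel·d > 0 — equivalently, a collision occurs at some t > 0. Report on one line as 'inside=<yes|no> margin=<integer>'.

d = (23, -13),  |d|² = 698;  R = 7+7 = 14,  c = 698−14² = 502
v_rel = (0, -1),  |v_rel|² = 1;  v_rel·d = (0)·(23) + (-1)·(-13) = 13
1·t² − 26·t + 502 = 0  ⇒  m = 13² − 1·502 = -333
m = -333 < 0,  v_rel·d = 13 > 0  ⇒  outside

inside=no margin=-333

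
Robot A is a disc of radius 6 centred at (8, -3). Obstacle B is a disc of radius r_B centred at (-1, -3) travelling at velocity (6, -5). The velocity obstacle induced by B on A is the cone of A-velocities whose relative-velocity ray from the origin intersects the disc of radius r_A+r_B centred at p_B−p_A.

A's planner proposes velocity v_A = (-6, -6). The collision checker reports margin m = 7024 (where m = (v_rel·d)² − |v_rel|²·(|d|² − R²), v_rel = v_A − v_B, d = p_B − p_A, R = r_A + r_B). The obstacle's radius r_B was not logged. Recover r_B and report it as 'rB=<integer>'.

m = 7024
d = (-9, 0);  v_rel = (-12, -1),  |v_rel|² = 145
v_rel×d = (-12)·(0) − (-1)·(-9) = -9
since m = R²·145 − (-9)²:  R² = (81 + 7024) / 145 = 49
R = √49 = 7  ⇒  r_B = 7 − 6 = 1

rB=1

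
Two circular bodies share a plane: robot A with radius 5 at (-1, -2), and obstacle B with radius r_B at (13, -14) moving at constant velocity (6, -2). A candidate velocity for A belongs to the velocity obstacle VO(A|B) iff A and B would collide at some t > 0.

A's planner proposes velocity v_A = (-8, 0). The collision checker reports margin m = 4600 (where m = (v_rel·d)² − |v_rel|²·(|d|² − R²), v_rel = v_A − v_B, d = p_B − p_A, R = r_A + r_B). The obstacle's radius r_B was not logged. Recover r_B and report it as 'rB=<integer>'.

m = 4600
d = (14, -12);  v_rel = (-14, 2),  |v_rel|² = 200
v_rel×d = (-14)·(-12) − (2)·(14) = 140
since m = R²·200 − 140²:  R² = (19600 + 4600) / 200 = 121
R = √121 = 11  ⇒  r_B = 11 − 5 = 6

rB=6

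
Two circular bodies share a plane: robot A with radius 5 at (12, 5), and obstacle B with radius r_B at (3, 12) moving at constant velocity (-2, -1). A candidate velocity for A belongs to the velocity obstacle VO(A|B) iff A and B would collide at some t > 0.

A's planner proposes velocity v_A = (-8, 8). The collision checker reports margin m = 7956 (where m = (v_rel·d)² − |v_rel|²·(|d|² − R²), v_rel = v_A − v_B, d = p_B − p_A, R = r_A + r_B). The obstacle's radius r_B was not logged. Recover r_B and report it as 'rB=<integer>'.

m = 7956
d = (-9, 7);  v_rel = (-6, 9),  |v_rel|² = 117
v_rel×d = (-6)·(7) − (9)·(-9) = 39
since m = R²·117 − 39²:  R² = (1521 + 7956) / 117 = 81
R = √81 = 9  ⇒  r_B = 9 − 5 = 4

rB=4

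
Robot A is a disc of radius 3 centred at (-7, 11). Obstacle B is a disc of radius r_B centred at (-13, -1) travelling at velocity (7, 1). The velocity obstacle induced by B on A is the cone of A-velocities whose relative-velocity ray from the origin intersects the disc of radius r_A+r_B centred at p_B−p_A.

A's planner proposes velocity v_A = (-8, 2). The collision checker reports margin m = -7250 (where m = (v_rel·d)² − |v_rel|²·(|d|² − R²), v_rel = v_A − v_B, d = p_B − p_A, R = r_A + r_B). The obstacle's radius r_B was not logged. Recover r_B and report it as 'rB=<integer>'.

m = -7250
d = (-6, -12);  v_rel = (-15, 1),  |v_rel|² = 226
v_rel×d = (-15)·(-12) − (1)·(-6) = 186
since m = R²·226 − 186²:  R² = (34596 + -7250) / 226 = 121
R = √121 = 11  ⇒  r_B = 11 − 3 = 8

rB=8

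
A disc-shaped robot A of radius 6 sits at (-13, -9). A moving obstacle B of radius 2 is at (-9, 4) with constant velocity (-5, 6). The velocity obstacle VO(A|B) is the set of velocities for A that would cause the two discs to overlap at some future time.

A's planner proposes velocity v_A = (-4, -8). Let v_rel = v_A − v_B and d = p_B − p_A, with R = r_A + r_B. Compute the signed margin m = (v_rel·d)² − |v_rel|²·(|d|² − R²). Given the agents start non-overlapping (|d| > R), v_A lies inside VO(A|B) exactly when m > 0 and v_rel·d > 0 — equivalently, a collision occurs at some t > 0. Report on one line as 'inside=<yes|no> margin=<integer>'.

d = (4, 13),  |d|² = 185;  R = 6+2 = 8,  c = 185−8² = 121
v_rel = (1, -14),  |v_rel|² = 197;  v_rel·d = (1)·(4) + (-14)·(13) = -178
197·t² + 356·t + 121 = 0  ⇒  m = (-178)² − 197·121 = 7847
m = 7847 > 0,  v_rel·d = -178 < 0  ⇒  outside

inside=no margin=7847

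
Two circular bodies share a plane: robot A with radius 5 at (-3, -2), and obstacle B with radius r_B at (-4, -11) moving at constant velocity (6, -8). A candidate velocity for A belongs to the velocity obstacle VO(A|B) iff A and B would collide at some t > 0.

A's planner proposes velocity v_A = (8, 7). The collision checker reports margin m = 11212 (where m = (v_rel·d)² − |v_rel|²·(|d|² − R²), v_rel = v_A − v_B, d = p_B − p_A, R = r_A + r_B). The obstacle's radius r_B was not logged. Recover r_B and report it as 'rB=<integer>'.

m = 11212
d = (-1, -9);  v_rel = (2, 15),  |v_rel|² = 229
v_rel×d = (2)·(-9) − (15)·(-1) = -3
since m = R²·229 − (-3)²:  R² = (9 + 11212) / 229 = 49
R = √49 = 7  ⇒  r_B = 7 − 5 = 2

rB=2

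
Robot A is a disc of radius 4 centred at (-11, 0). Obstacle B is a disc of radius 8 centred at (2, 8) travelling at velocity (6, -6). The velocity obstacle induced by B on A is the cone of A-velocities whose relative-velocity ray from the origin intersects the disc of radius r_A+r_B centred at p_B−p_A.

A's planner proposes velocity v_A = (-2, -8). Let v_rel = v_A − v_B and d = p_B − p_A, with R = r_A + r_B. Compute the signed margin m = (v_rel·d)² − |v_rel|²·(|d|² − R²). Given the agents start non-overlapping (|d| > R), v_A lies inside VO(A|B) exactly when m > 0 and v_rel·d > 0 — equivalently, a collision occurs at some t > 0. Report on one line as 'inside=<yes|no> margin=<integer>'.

d = (13, 8),  |d|² = 233;  R = 4+8 = 12,  c = 233−12² = 89
v_rel = (-8, -2),  |v_rel|² = 68;  v_rel·d = (-8)·(13) + (-2)·(8) = -120
68·t² + 240·t + 89 = 0  ⇒  m = (-120)² − 68·89 = 8348
m = 8348 > 0,  v_rel·d = -120 < 0  ⇒  outside

inside=no margin=8348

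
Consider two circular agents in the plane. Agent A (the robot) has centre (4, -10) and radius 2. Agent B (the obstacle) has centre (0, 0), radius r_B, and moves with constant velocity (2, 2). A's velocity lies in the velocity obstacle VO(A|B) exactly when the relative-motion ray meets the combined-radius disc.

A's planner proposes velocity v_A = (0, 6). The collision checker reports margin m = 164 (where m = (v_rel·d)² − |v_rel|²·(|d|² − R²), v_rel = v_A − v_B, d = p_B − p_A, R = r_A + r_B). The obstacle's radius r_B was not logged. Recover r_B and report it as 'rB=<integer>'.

m = 164
d = (-4, 10);  v_rel = (-2, 4),  |v_rel|² = 20
v_rel×d = (-2)·(10) − (4)·(-4) = -4
since m = R²·20 − (-4)²:  R² = (16 + 164) / 20 = 9
R = √9 = 3  ⇒  r_B = 3 − 2 = 1

rB=1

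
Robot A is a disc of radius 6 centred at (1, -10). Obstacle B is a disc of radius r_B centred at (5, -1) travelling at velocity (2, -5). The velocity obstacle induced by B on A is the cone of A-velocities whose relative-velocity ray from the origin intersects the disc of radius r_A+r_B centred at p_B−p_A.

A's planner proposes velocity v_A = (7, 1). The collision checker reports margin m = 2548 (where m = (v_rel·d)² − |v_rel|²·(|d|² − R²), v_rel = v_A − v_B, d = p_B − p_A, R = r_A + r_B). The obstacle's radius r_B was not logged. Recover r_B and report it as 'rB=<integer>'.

m = 2548
d = (4, 9);  v_rel = (5, 6),  |v_rel|² = 61
v_rel×d = (5)·(9) − (6)·(4) = 21
since m = R²·61 − 21²:  R² = (441 + 2548) / 61 = 49
R = √49 = 7  ⇒  r_B = 7 − 6 = 1

rB=1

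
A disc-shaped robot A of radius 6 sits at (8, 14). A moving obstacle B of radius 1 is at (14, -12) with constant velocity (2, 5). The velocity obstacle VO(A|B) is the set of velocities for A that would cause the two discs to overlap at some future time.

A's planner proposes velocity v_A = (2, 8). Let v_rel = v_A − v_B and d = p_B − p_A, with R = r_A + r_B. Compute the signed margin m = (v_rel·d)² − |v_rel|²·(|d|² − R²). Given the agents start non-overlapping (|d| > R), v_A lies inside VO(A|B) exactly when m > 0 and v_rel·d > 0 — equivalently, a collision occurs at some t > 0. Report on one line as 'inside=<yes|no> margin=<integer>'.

d = (6, -26),  |d|² = 712;  R = 6+1 = 7,  c = 712−7² = 663
v_rel = (0, 3),  |v_rel|² = 9;  v_rel·d = (0)·(6) + (3)·(-26) = -78
9·t² + 156·t + 663 = 0  ⇒  m = (-78)² − 9·663 = 117
m = 117 > 0,  v_rel·d = -78 < 0  ⇒  outside

inside=no margin=117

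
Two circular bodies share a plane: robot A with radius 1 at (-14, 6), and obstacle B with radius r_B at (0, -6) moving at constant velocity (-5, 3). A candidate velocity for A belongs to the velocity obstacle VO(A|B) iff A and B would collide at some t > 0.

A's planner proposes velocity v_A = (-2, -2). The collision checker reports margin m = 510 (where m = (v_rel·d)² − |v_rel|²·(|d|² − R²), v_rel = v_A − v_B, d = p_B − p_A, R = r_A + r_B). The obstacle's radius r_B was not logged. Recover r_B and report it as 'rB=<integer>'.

m = 510
d = (14, -12);  v_rel = (3, -5),  |v_rel|² = 34
v_rel×d = (3)·(-12) − (-5)·(14) = 34
since m = R²·34 − 34²:  R² = (1156 + 510) / 34 = 49
R = √49 = 7  ⇒  r_B = 7 − 1 = 6

rB=6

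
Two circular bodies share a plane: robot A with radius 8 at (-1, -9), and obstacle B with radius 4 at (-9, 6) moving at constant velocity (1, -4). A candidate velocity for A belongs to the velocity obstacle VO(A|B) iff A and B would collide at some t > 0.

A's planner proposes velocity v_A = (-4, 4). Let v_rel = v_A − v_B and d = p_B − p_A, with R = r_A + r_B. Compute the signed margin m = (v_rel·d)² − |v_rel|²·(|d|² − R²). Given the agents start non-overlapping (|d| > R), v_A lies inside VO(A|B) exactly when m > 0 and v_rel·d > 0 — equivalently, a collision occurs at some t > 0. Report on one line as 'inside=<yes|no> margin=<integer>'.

d = (-8, 15),  |d|² = 289;  R = 8+4 = 12,  c = 289−12² = 145
v_rel = (-5, 8),  |v_rel|² = 89;  v_rel·d = (-5)·(-8) + (8)·(15) = 160
89·t² − 320·t + 145 = 0  ⇒  m = 160² − 89·145 = 12695
m = 12695 > 0,  v_rel·d = 160 > 0  ⇒  inside

inside=yes margin=12695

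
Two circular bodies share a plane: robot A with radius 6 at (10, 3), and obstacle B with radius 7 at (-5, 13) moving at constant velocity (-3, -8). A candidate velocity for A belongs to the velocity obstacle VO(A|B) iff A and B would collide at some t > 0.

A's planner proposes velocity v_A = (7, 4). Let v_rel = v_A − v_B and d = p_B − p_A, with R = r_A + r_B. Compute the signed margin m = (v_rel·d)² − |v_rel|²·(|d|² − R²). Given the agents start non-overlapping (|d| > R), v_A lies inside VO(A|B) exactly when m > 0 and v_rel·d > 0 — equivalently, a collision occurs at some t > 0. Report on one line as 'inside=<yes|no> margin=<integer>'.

d = (-15, 10),  |d|² = 325;  R = 6+7 = 13,  c = 325−13² = 156
v_rel = (10, 12),  |v_rel|² = 244;  v_rel·d = (10)·(-15) + (12)·(10) = -30
244·t² + 60·t + 156 = 0  ⇒  m = (-30)² − 244·156 = -37164
m = -37164 < 0,  v_rel·d = -30 < 0  ⇒  outside

inside=no margin=-37164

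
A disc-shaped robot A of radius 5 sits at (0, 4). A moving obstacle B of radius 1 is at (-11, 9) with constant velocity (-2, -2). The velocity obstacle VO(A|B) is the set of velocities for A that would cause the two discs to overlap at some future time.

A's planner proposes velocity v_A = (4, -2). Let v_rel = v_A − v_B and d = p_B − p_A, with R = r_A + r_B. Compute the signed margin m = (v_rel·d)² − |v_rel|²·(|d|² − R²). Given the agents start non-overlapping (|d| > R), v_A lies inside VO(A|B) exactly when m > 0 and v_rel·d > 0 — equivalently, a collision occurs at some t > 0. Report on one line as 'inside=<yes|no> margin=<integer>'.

d = (-11, 5),  |d|² = 146;  R = 5+1 = 6,  c = 146−6² = 110
v_rel = (6, 0),  |v_rel|² = 36;  v_rel·d = (6)·(-11) + (0)·(5) = -66
36·t² + 132·t + 110 = 0  ⇒  m = (-66)² − 36·110 = 396
m = 396 > 0,  v_rel·d = -66 < 0  ⇒  outside

inside=no margin=396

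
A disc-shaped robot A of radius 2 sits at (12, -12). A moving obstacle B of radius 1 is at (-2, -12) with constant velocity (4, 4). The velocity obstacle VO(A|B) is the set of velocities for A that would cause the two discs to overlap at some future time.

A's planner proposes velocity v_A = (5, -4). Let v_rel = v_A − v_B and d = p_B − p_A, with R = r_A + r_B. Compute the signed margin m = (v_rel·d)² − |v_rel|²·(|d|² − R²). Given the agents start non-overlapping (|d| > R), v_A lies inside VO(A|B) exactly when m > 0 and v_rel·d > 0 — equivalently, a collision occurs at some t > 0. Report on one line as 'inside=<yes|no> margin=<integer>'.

d = (-14, 0),  |d|² = 196;  R = 2+1 = 3,  c = 196−3² = 187
v_rel = (1, -8),  |v_rel|² = 65;  v_rel·d = (1)·(-14) + (-8)·(0) = -14
65·t² + 28·t + 187 = 0  ⇒  m = (-14)² − 65·187 = -11959
m = -11959 < 0,  v_rel·d = -14 < 0  ⇒  outside

inside=no margin=-11959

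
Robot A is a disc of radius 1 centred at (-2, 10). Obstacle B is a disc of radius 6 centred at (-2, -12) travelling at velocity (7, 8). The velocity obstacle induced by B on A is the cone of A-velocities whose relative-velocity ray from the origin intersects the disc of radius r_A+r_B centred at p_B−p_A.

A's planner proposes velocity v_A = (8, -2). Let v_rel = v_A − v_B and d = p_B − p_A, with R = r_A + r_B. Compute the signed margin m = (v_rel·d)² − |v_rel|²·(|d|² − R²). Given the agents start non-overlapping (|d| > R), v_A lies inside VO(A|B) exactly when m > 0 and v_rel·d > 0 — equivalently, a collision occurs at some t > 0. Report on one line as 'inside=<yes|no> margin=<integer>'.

d = (0, -22),  |d|² = 484;  R = 1+6 = 7,  c = 484−7² = 435
v_rel = (1, -10),  |v_rel|² = 101;  v_rel·d = (1)·(0) + (-10)·(-22) = 220
101·t² − 440·t + 435 = 0  ⇒  m = 220² − 101·435 = 4465
m = 4465 > 0,  v_rel·d = 220 > 0  ⇒  inside

inside=yes margin=4465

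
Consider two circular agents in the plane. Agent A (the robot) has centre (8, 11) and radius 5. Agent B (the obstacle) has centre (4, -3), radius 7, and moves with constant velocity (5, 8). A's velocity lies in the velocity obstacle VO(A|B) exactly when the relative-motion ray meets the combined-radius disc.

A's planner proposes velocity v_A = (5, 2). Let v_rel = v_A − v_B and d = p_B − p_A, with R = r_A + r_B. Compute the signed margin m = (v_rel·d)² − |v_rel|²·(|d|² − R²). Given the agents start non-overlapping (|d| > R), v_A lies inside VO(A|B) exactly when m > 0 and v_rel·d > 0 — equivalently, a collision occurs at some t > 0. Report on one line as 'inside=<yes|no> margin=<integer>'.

d = (-4, -14),  |d|² = 212;  R = 5+7 = 12,  c = 212−12² = 68
v_rel = (0, -6),  |v_rel|² = 36;  v_rel·d = (0)·(-4) + (-6)·(-14) = 84
36·t² − 168·t + 68 = 0  ⇒  m = 84² − 36·68 = 4608
m = 4608 > 0,  v_rel·d = 84 > 0  ⇒  inside

inside=yes margin=4608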